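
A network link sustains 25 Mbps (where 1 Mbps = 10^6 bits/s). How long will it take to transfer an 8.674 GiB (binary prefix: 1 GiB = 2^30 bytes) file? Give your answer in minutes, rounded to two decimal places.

8.674 GiB = 9,313,636,581.376 bytes = 74,509,092,651.008 bits
25 Mbps = 25,000,000 bits/s
time = 74,509,092,651.008 / 25,000,000 = 2,980.364 s
2,980.364 s / 60 = 49.67 minutes

49.67 minutes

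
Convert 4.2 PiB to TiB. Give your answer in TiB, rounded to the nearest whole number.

4,301 TiB

4.2 PiB × 1,125,899,906,842,624 bytes/PiB = 4,728,779,608,739,020.8 bytes
1 TiB = 2^40 bytes = 1,099,511,627,776 bytes
4,728,779,608,739,020.8 / 1,099,511,627,776 = 4,301 TiB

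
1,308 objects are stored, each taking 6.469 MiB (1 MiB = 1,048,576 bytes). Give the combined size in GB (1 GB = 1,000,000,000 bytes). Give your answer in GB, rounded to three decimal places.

Total = 1,308 × 6.469 MiB = 8461.452 MiB
= 8461.452 × 1,048,576 bytes = 8,872,475,492.352 bytes
1 GB = 1,000,000,000 bytes
8,872,475,492.352 / 1,000,000,000 = 8.872 GB

8.872 GB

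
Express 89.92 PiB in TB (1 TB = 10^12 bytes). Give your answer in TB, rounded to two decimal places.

89.92 PiB = 89.92 × 2^50 bytes = 101,240,919,623,288,750.08 bytes
1 TB = 10^12 bytes = 1,000,000,000,000 bytes
101,240,919,623,288,750.08 / 1,000,000,000,000 = 101,240.92 TB

101,240.92 TB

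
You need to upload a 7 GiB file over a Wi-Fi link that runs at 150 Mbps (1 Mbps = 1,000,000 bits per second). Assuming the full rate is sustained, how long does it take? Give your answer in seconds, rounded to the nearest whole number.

7 GiB = 7,516,192,768 bytes = 60,129,542,144 bits
150 Mbps = 150,000,000 bits/s
time = 60,129,542,144 / 150,000,000 = 401 s

401 seconds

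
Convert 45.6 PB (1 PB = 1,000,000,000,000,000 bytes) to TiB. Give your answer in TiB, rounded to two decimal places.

45.6 PB × 1,000,000,000,000,000 bytes/PB = 45,600,000,000,000,000 bytes
1 TiB = 1,099,511,627,776 bytes
45,600,000,000,000,000 / 1,099,511,627,776 = 41,472.96 TiB

41,472.96 TiB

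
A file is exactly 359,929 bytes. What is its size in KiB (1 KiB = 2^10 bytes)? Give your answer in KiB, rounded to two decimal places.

351.49 KiB

359,929 bytes given.
1 KiB = 1,024 bytes
359,929 / 1,024 = 351.49 KiB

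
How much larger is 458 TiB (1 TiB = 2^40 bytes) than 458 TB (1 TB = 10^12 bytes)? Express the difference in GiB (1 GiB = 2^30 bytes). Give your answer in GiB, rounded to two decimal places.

42,446.26 GiB

458 TiB = 458 × 1,099,511,627,776 = 503,576,325,521,408 bytes
458 TB = 458 × 1,000,000,000,000 = 458,000,000,000,000 bytes
difference = 45,576,325,521,408 bytes
45,576,325,521,408 / 1,073,741,824 = 42,446.26 GiB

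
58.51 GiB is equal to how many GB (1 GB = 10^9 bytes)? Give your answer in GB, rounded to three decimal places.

62.825 GB

58.51 GiB = 58.51 × 2^30 bytes = 62,824,634,122.24 bytes
1 GB = 10^9 bytes = 1,000,000,000 bytes
62,824,634,122.24 / 1,000,000,000 = 62.825 GB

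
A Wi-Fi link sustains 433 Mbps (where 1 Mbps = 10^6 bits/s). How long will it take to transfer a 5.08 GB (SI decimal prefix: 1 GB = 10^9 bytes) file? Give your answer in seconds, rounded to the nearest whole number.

5.08 GB = 5,080,000,000 bytes = 40,640,000,000 bits
433 Mbps = 433,000,000 bits/s
time = 40,640,000,000 / 433,000,000 = 94 s

94 seconds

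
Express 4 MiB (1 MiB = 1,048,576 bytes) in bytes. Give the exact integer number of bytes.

4 × 1,048,576 = 4,194,304 bytes  (1 MiB = 2^20 bytes)

4,194,304 bytes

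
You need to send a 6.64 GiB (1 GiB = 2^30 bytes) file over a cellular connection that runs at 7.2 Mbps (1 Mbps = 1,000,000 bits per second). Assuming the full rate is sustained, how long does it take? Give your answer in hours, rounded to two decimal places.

6.64 GiB = 7,129,645,711.36 bytes = 57,037,165,690.88 bits
7.2 Mbps = 7,200,000 bits/s
time = 57,037,165,690.88 / 7,200,000 = 7,921.8286 s
7,921.8286 s / 3600 = 2.20 hours

2.20 hours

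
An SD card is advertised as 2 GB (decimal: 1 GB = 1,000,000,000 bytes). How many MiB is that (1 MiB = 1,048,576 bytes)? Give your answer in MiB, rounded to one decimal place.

1,907.3 MiB

2 GB = 2 × 10^9 bytes = 2,000,000,000 bytes
1 MiB = 2^20 bytes = 1,048,576 bytes
2,000,000,000 / 1,048,576 = 1,907.3 MiB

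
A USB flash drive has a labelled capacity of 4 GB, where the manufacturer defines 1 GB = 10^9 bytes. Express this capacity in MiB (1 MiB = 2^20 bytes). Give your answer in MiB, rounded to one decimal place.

3,814.7 MiB

4 GB = 4 × 10^9 bytes = 4,000,000,000 bytes
1 MiB = 2^20 bytes = 1,048,576 bytes
4,000,000,000 / 1,048,576 = 3,814.7 MiB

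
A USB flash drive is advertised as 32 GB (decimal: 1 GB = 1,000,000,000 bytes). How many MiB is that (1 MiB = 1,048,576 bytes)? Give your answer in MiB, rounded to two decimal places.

32 GB × 1,000,000,000 bytes/GB = 32,000,000,000 bytes
1 MiB = 2^20 bytes = 1,048,576 bytes
32,000,000,000 / 1,048,576 = 30,517.58 MiB

30,517.58 MiB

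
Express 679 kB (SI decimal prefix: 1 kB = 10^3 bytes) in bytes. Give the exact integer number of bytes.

679,000 bytes

679 × 1,000 = 679,000 bytes  (1 kB = 10^3 bytes)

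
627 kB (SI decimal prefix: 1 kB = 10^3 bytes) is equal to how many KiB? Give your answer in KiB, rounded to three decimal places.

627 kB = 627 × 10^3 bytes = 627,000 bytes
1 KiB = 1,024 bytes
627,000 / 1,024 = 612.305 KiB

612.305 KiB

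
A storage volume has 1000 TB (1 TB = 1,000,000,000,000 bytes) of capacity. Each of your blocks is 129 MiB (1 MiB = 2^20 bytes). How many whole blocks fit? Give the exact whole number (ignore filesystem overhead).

7,392,824

Capacity: 1000 TB = 1,000,000,000,000,000 bytes
Per item: 129 MiB = 135,266,304 bytes
⌊1,000,000,000,000,000 / 135,266,304⌋ = 7,392,824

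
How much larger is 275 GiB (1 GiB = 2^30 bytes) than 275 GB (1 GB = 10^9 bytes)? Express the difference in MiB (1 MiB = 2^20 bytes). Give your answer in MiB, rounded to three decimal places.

275 GiB = 275 × 1,073,741,824 = 295,279,001,600 bytes
275 GB = 275 × 1,000,000,000 = 275,000,000,000 bytes
difference = 20,279,001,600 bytes
20,279,001,600 / 1,048,576 = 19,339.563 MiB

19,339.563 MiB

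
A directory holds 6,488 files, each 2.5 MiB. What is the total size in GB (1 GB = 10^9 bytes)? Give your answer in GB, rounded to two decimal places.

17.01 GB

Total = 6,488 × 2.5 MiB = 16,220 MiB
= 16,220 × 1,048,576 bytes = 17,007,902,720 bytes
1 GB = 1,000,000,000 bytes
17,007,902,720 / 1,000,000,000 = 17.01 GB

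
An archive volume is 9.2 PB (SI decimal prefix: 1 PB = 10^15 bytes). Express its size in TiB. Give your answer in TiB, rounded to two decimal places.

9.2 PB = 9.2 × 10^15 bytes = 9,200,000,000,000,000 bytes
1 TiB = 1,099,511,627,776 bytes
9,200,000,000,000,000 / 1,099,511,627,776 = 8,367.35 TiB

8,367.35 TiB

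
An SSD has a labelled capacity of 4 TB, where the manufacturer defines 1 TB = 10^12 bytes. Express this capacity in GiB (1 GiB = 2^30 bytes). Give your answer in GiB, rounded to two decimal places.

4 TB × 1,000,000,000,000 bytes/TB = 4,000,000,000,000 bytes
1 GiB = 2^30 bytes = 1,073,741,824 bytes
4,000,000,000,000 / 1,073,741,824 = 3,725.29 GiB

3,725.29 GiB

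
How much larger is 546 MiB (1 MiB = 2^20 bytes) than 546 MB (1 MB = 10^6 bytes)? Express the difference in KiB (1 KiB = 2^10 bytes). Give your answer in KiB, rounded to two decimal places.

546 MiB = 546 × 1,048,576 = 572,522,496 bytes
546 MB = 546 × 1,000,000 = 546,000,000 bytes
difference = 26,522,496 bytes
26,522,496 / 1,024 = 25,900.88 KiB

25,900.88 KiB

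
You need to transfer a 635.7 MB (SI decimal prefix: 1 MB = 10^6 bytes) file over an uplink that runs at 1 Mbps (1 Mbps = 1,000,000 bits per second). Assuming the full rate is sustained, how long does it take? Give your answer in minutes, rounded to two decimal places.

635.7 MB = 635,700,000 bytes = 5,085,600,000 bits
1 Mbps = 1,000,000 bits/s
time = 5,085,600,000 / 1,000,000 = 5,085.600 s
5,085.600 s / 60 = 84.76 minutes

84.76 minutes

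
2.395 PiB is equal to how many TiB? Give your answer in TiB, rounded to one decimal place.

2,452.5 TiB

2.395 PiB × 1,125,899,906,842,624 bytes/PiB = 2,696,530,276,888,084.48 bytes
1 TiB = 1,099,511,627,776 bytes
2,696,530,276,888,084.48 / 1,099,511,627,776 = 2,452.5 TiB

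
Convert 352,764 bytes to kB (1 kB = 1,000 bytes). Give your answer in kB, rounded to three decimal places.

352.764 kB

352,764 bytes given.
1 kB = 1,000 bytes
352,764 / 1,000 = 352.764 kB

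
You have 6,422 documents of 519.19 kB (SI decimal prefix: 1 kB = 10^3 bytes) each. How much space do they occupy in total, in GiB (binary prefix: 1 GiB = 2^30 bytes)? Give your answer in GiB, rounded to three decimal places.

Total = 6,422 × 519.19 kB = 3334238.18 kB
= 3334238.18 × 1,000 bytes = 3,334,238,180 bytes
1 GiB = 1,073,741,824 bytes
3,334,238,180 / 1,073,741,824 = 3.105 GiB

3.105 GiB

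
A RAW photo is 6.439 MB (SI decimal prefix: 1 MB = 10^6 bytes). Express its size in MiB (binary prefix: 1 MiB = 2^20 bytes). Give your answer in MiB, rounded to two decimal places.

6.439 MB × 1,000,000 bytes/MB = 6,439,000 bytes
1 MiB = 2^20 bytes = 1,048,576 bytes
6,439,000 / 1,048,576 = 6.14 MiB

6.14 MiB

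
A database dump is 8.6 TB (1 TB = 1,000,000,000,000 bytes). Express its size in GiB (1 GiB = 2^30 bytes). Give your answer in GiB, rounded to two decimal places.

8,009.37 GiB

8.6 TB = 8.6 × 10^12 bytes = 8,600,000,000,000 bytes
1 GiB = 2^30 bytes = 1,073,741,824 bytes
8,600,000,000,000 / 1,073,741,824 = 8,009.37 GiB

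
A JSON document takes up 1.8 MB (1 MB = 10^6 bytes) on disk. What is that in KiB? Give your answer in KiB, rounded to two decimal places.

1.8 MB = 1.8 × 10^6 bytes = 1,800,000 bytes
1 KiB = 2^10 bytes = 1,024 bytes
1,800,000 / 1,024 = 1,757.81 KiB

1,757.81 KiB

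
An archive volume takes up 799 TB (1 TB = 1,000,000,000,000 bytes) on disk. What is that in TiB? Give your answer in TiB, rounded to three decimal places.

726.686 TiB

799 TB = 799 × 10^12 bytes = 799,000,000,000,000 bytes
1 TiB = 1,099,511,627,776 bytes
799,000,000,000,000 / 1,099,511,627,776 = 726.686 TiB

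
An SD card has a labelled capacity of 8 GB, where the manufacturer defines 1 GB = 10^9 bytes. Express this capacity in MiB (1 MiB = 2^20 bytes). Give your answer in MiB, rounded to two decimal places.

8 GB × 1,000,000,000 bytes/GB = 8,000,000,000 bytes
1 MiB = 2^20 bytes = 1,048,576 bytes
8,000,000,000 / 1,048,576 = 7,629.39 MiB

7,629.39 MiB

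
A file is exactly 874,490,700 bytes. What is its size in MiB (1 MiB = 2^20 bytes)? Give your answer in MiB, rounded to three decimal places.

874,490,700 bytes given.
1 MiB = 1,048,576 bytes
874,490,700 / 1,048,576 = 833.979 MiB

833.979 MiB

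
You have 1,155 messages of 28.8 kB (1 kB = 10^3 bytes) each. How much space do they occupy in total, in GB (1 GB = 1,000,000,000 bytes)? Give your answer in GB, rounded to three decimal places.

0.033 GB

Total = 1,155 × 28.8 kB = 33,264 kB
= 33,264 × 1,000 bytes = 33,264,000 bytes
1 GB = 1,000,000,000 bytes
33,264,000 / 1,000,000,000 = 0.033 GB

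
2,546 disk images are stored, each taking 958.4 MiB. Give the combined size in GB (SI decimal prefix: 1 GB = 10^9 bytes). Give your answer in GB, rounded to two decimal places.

2,558.62 GB

Total = 2,546 × 958.4 MiB = 2440086.4 MiB
= 2440086.4 × 1,048,576 bytes = 2,558,616,036,966.4 bytes
1 GB = 1,000,000,000 bytes
2,558,616,036,966.4 / 1,000,000,000 = 2,558.62 GB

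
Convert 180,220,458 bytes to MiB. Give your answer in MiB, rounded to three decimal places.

171.872 MiB

180,220,458 bytes given.
1 MiB = 2^20 bytes = 1,048,576 bytes
180,220,458 / 1,048,576 = 171.872 MiB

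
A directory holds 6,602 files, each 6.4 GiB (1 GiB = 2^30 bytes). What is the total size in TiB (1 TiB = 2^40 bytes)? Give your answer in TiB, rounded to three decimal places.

41.263 TiB

Total = 6,602 × 6.4 GiB = 42252.8 GiB
= 42252.8 × 1,073,741,824 bytes = 45,368,598,541,107.2 bytes
1 TiB = 1,099,511,627,776 bytes
45,368,598,541,107.2 / 1,099,511,627,776 = 41.263 TiB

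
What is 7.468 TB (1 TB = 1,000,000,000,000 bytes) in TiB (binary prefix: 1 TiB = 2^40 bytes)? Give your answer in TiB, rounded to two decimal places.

6.79 TiB

7.468 TB = 7.468 × 10^12 bytes = 7,468,000,000,000 bytes
1 TiB = 2^40 bytes = 1,099,511,627,776 bytes
7,468,000,000,000 / 1,099,511,627,776 = 6.79 TiB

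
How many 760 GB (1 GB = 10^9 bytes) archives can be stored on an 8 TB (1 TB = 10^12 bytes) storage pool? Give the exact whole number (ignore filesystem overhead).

10

Capacity: 8 TB = 8,000,000,000,000 bytes
Per item: 760 GB = 760,000,000,000 bytes
⌊8,000,000,000,000 / 760,000,000,000⌋ = 10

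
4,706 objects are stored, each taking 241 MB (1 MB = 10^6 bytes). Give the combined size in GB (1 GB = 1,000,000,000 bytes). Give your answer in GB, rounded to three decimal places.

1,134.146 GB

Total = 4,706 × 241 MB = 1,134,146 MB
= 1,134,146 × 1,000,000 bytes = 1,134,146,000,000 bytes
1 GB = 1,000,000,000 bytes
1,134,146,000,000 / 1,000,000,000 = 1,134.146 GB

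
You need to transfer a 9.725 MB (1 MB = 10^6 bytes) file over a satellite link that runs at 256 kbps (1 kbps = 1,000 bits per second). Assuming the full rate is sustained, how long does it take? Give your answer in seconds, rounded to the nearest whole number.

304 seconds

9.725 MB = 9,725,000 bytes = 77,800,000 bits
256 kbps = 256,000 bits/s
time = 77,800,000 / 256,000 = 304 s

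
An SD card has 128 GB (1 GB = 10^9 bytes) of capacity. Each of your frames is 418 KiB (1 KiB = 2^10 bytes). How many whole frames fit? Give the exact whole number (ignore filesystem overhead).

Capacity: 128 GB = 128,000,000,000 bytes
Per item: 418 KiB = 428,032 bytes
⌊128,000,000,000 / 428,032⌋ = 299,043

299,043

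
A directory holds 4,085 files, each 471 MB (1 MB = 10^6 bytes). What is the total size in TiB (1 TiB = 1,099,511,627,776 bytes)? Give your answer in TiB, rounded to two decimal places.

Total = 4,085 × 471 MB = 1,924,035 MB
= 1,924,035 × 1,000,000 bytes = 1,924,035,000,000 bytes
1 TiB = 1,099,511,627,776 bytes
1,924,035,000,000 / 1,099,511,627,776 = 1.75 TiB

1.75 TiB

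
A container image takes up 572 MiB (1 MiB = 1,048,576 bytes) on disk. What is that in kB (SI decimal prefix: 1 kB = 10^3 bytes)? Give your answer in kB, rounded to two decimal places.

572 MiB × 1,048,576 bytes/MiB = 599,785,472 bytes
1 kB = 1,000 bytes
599,785,472 / 1,000 = 599,785.47 kB

599,785.47 kB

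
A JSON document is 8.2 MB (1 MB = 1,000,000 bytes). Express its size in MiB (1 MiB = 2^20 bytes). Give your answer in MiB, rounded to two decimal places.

7.82 MiB

8.2 MB × 1,000,000 bytes/MB = 8,200,000 bytes
1 MiB = 2^20 bytes = 1,048,576 bytes
8,200,000 / 1,048,576 = 7.82 MiB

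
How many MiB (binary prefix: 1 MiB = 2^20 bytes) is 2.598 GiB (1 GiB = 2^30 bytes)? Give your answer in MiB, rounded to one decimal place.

2.598 GiB × 1,073,741,824 bytes/GiB = 2,789,581,258.752 bytes
1 MiB = 2^20 bytes = 1,048,576 bytes
2,789,581,258.752 / 1,048,576 = 2,660.4 MiB

2,660.4 MiB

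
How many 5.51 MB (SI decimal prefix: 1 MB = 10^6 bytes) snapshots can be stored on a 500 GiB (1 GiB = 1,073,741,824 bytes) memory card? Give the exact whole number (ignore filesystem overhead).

Capacity: 500 GiB = 536,870,912,000 bytes
Per item: 5.51 MB = 5,510,000 bytes
⌊536,870,912,000 / 5,510,000⌋ = 97,435

97,435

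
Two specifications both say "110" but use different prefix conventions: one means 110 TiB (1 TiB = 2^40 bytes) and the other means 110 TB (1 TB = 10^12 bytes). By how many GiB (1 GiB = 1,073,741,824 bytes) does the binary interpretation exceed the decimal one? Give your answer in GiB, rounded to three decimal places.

10,194.517 GiB

110 TiB = 110 × 1,099,511,627,776 = 120,946,279,055,360 bytes
110 TB = 110 × 1,000,000,000,000 = 110,000,000,000,000 bytes
difference = 10,946,279,055,360 bytes
10,946,279,055,360 / 1,073,741,824 = 10,194.517 GiB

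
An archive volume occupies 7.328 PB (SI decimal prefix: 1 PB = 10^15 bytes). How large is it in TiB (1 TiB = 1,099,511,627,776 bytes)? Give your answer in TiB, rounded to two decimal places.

6,664.78 TiB

7.328 PB × 1,000,000,000,000,000 bytes/PB = 7,328,000,000,000,000 bytes
1 TiB = 2^40 bytes = 1,099,511,627,776 bytes
7,328,000,000,000,000 / 1,099,511,627,776 = 6,664.78 TiB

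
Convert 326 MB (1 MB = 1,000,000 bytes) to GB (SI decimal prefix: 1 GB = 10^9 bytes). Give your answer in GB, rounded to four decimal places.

326 MB × 1,000,000 bytes/MB = 326,000,000 bytes
1 GB = 10^9 bytes = 1,000,000,000 bytes
326,000,000 / 1,000,000,000 = 0.3260 GB

0.3260 GB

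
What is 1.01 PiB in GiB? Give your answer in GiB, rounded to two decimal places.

1,059,061.76 GiB

1.01 PiB = 1.01 × 2^50 bytes = 1,137,158,905,911,050.24 bytes
1 GiB = 2^30 bytes = 1,073,741,824 bytes
1,137,158,905,911,050.24 / 1,073,741,824 = 1,059,061.76 GiB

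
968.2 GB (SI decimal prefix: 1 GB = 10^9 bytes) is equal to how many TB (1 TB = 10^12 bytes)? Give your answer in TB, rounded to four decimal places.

0.9682 TB

968.2 GB × 1,000,000,000 bytes/GB = 968,200,000,000 bytes
1 TB = 1,000,000,000,000 bytes
968,200,000,000 / 1,000,000,000,000 = 0.9682 TB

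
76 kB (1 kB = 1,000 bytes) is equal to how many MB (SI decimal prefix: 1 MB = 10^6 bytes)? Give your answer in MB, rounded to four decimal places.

76 kB = 76 × 10^3 bytes = 76,000 bytes
1 MB = 1,000,000 bytes
76,000 / 1,000,000 = 0.0760 MB

0.0760 MB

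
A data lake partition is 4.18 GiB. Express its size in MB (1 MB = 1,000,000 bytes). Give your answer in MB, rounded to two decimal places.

4,488.24 MB

4.18 GiB = 4.18 × 2^30 bytes = 4,488,240,824.32 bytes
1 MB = 10^6 bytes = 1,000,000 bytes
4,488,240,824.32 / 1,000,000 = 4,488.24 MB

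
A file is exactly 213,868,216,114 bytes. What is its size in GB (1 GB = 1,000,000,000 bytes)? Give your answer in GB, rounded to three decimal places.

213.868 GB

213,868,216,114 bytes given.
1 GB = 1,000,000,000 bytes
213,868,216,114 / 1,000,000,000 = 213.868 GB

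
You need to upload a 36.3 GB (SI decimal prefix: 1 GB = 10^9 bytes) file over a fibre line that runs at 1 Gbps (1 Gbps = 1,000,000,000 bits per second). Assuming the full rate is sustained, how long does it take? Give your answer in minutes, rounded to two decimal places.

36.3 GB = 36,300,000,000 bytes = 290,400,000,000 bits
1 Gbps = 1,000,000,000 bits/s
time = 290,400,000,000 / 1,000,000,000 = 290.400 s
290.400 s / 60 = 4.84 minutes

4.84 minutes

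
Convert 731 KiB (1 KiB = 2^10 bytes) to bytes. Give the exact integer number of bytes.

748,544 bytes

731 × 1,024 = 748,544 bytes  (1 KiB = 2^10 bytes)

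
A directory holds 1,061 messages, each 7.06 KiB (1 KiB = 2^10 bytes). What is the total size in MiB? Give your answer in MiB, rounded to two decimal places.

Total = 1,061 × 7.06 KiB = 7490.66 KiB
= 7490.66 × 1,024 bytes = 7,670,435.84 bytes
1 MiB = 1,048,576 bytes
7,670,435.84 / 1,048,576 = 7.32 MiB

7.32 MiB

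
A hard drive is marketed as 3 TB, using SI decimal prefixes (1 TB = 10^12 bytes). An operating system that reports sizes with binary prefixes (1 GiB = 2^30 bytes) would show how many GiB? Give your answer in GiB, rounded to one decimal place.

2,794.0 GiB

3 TB = 3 × 10^12 bytes = 3,000,000,000,000 bytes
1 GiB = 1,073,741,824 bytes
3,000,000,000,000 / 1,073,741,824 = 2,794.0 GiB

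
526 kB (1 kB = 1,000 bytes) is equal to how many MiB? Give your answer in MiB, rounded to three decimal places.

526 kB × 1,000 bytes/kB = 526,000 bytes
1 MiB = 1,048,576 bytes
526,000 / 1,048,576 = 0.502 MiB

0.502 MiB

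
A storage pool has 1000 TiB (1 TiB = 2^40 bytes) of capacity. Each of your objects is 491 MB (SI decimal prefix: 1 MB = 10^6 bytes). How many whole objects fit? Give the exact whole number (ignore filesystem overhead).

2,239,331

Capacity: 1000 TiB = 1,099,511,627,776,000 bytes
Per item: 491 MB = 491,000,000 bytes
⌊1,099,511,627,776,000 / 491,000,000⌋ = 2,239,331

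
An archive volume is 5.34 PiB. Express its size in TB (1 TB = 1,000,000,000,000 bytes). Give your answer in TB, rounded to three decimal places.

6,012.306 TB

5.34 PiB = 5.34 × 2^50 bytes = 6,012,305,502,539,612.16 bytes
1 TB = 10^12 bytes = 1,000,000,000,000 bytes
6,012,305,502,539,612.16 / 1,000,000,000,000 = 6,012.306 TB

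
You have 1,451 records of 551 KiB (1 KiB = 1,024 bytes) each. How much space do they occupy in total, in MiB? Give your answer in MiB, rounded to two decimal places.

Total = 1,451 × 551 KiB = 799,501 KiB
= 799,501 × 1,024 bytes = 818,689,024 bytes
1 MiB = 1,048,576 bytes
818,689,024 / 1,048,576 = 780.76 MiB

780.76 MiB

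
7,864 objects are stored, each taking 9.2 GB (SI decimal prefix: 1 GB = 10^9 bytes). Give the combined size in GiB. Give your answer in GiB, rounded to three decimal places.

Total = 7,864 × 9.2 GB = 72348.8 GB
= 72348.8 × 1,000,000,000 bytes = 72,348,800,000,000 bytes
1 GiB = 1,073,741,824 bytes
72,348,800,000,000 / 1,073,741,824 = 67,380.071 GiB

67,380.071 GiB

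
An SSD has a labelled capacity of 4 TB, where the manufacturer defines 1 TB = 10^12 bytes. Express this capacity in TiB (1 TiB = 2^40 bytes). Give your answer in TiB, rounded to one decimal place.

4 TB × 1,000,000,000,000 bytes/TB = 4,000,000,000,000 bytes
1 TiB = 1,099,511,627,776 bytes
4,000,000,000,000 / 1,099,511,627,776 = 3.6 TiB

3.6 TiB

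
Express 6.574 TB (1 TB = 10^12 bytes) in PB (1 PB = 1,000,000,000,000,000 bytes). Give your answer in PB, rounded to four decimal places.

0.0066 PB

6.574 TB = 6.574 × 10^12 bytes = 6,574,000,000,000 bytes
1 PB = 1,000,000,000,000,000 bytes
6,574,000,000,000 / 1,000,000,000,000,000 = 0.0066 PB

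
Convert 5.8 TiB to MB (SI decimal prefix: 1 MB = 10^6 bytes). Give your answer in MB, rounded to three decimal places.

6,377,167.441 MB

5.8 TiB = 5.8 × 2^40 bytes = 6,377,167,441,100.8 bytes
1 MB = 1,000,000 bytes
6,377,167,441,100.8 / 1,000,000 = 6,377,167.441 MB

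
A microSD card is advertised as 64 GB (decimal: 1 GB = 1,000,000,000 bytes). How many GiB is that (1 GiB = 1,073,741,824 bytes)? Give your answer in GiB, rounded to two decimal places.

59.60 GiB

64 GB = 64 × 10^9 bytes = 64,000,000,000 bytes
1 GiB = 1,073,741,824 bytes
64,000,000,000 / 1,073,741,824 = 59.60 GiB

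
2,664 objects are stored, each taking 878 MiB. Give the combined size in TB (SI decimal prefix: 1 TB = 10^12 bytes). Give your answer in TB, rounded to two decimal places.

2.45 TB

Total = 2,664 × 878 MiB = 2,338,992 MiB
= 2,338,992 × 1,048,576 bytes = 2,452,610,875,392 bytes
1 TB = 1,000,000,000,000 bytes
2,452,610,875,392 / 1,000,000,000,000 = 2.45 TB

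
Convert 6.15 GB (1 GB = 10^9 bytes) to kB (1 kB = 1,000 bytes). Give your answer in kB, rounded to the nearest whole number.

6,150,000 kB

6.15 GB = 6.15 × 10^9 bytes = 6,150,000,000 bytes
1 kB = 10^3 bytes = 1,000 bytes
6,150,000,000 / 1,000 = 6,150,000 kB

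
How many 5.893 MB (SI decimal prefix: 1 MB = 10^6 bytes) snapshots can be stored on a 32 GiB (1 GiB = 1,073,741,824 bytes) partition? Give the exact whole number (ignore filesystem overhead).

Capacity: 32 GiB = 34,359,738,368 bytes
Per item: 5.893 MB = 5,893,000 bytes
⌊34,359,738,368 / 5,893,000⌋ = 5,830

5,830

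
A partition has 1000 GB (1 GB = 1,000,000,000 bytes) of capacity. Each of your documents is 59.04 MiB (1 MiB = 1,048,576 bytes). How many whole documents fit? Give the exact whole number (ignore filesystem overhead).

Capacity: 1000 GB = 1,000,000,000,000 bytes
Per item: 59.04 MiB = 61,907,927.04 bytes
⌊1,000,000,000,000 / 61,907,927.04⌋ = 16,153

16,153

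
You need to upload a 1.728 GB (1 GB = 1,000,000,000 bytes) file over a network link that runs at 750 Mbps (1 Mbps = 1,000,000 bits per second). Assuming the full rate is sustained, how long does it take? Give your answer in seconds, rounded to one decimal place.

18.4 seconds

1.728 GB = 1,728,000,000 bytes = 13,824,000,000 bits
750 Mbps = 750,000,000 bits/s
time = 13,824,000,000 / 750,000,000 = 18.4 s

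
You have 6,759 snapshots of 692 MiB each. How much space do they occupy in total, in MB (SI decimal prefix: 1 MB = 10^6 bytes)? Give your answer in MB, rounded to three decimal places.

4,904,429.027 MB

Total = 6,759 × 692 MiB = 4,677,228 MiB
= 4,677,228 × 1,048,576 bytes = 4,904,429,027,328 bytes
1 MB = 1,000,000 bytes
4,904,429,027,328 / 1,000,000 = 4,904,429.027 MB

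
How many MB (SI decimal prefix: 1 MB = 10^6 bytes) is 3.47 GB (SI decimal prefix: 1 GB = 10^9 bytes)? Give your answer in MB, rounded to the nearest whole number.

3.47 GB × 1,000,000,000 bytes/GB = 3,470,000,000 bytes
1 MB = 10^6 bytes = 1,000,000 bytes
3,470,000,000 / 1,000,000 = 3,470 MB

3,470 MB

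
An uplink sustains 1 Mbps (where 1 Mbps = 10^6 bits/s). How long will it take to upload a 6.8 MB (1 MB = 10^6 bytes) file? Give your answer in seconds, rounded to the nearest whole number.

54 seconds

6.8 MB = 6,800,000 bytes = 54,400,000 bits
1 Mbps = 1,000,000 bits/s
time = 54,400,000 / 1,000,000 = 54 s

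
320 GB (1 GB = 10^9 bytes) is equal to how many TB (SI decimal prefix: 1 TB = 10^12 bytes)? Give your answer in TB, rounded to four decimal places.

0.3200 TB

320 GB = 320 × 10^9 bytes = 320,000,000,000 bytes
1 TB = 1,000,000,000,000 bytes
320,000,000,000 / 1,000,000,000,000 = 0.3200 TB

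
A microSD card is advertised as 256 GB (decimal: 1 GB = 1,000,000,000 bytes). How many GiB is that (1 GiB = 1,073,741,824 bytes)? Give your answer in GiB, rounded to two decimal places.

256 GB = 256 × 10^9 bytes = 256,000,000,000 bytes
1 GiB = 1,073,741,824 bytes
256,000,000,000 / 1,073,741,824 = 238.42 GiB

238.42 GiB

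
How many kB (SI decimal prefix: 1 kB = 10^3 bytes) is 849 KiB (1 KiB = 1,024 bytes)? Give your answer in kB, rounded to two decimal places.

869.38 kB

849 KiB = 849 × 2^10 bytes = 869,376 bytes
1 kB = 10^3 bytes = 1,000 bytes
869,376 / 1,000 = 869.38 kB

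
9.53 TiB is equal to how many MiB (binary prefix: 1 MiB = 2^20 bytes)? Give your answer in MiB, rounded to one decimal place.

9.53 TiB × 1,099,511,627,776 bytes/TiB = 10,478,345,812,705.28 bytes
1 MiB = 1,048,576 bytes
10,478,345,812,705.28 / 1,048,576 = 9,992,929.3 MiB

9,992,929.3 MiB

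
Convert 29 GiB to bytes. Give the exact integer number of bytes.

29 × 1,073,741,824 = 31,138,512,896 bytes

31,138,512,896 bytes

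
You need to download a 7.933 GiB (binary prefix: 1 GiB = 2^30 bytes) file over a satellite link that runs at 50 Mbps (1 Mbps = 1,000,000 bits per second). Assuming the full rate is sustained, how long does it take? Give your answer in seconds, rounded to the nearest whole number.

1,363 seconds

7.933 GiB = 8,517,993,889.792 bytes = 68,143,951,118.336 bits
50 Mbps = 50,000,000 bits/s
time = 68,143,951,118.336 / 50,000,000 = 1,363 s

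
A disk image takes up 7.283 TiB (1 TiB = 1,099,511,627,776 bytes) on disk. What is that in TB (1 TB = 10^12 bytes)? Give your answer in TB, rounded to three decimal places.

7.283 TiB × 1,099,511,627,776 bytes/TiB = 8,007,743,185,092.608 bytes
1 TB = 10^12 bytes = 1,000,000,000,000 bytes
8,007,743,185,092.608 / 1,000,000,000,000 = 8.008 TB

8.008 TB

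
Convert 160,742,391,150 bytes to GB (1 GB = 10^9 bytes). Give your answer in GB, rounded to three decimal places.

160.742 GB

160,742,391,150 bytes given.
1 GB = 10^9 bytes = 1,000,000,000 bytes
160,742,391,150 / 1,000,000,000 = 160.742 GB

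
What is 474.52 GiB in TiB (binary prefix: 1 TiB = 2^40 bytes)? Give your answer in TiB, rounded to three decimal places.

0.463 TiB

474.52 GiB = 474.52 × 2^30 bytes = 509,511,970,324.48 bytes
1 TiB = 1,099,511,627,776 bytes
509,511,970,324.48 / 1,099,511,627,776 = 0.463 TiB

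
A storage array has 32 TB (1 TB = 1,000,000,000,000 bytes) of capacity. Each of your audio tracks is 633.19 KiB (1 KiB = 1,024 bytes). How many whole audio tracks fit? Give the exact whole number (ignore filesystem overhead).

Capacity: 32 TB = 32,000,000,000,000 bytes
Per item: 633.19 KiB = 648,386.56 bytes
⌊32,000,000,000,000 / 648,386.56⌋ = 49,353,274

49,353,274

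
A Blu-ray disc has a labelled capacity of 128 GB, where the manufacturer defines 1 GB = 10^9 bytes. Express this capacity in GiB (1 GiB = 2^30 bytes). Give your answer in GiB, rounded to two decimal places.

119.21 GiB

128 GB = 128 × 10^9 bytes = 128,000,000,000 bytes
1 GiB = 1,073,741,824 bytes
128,000,000,000 / 1,073,741,824 = 119.21 GiB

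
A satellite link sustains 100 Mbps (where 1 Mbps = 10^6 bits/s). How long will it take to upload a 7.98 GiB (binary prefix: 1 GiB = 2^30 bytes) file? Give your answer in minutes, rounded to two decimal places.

11.42 minutes

7.98 GiB = 8,568,459,755.52 bytes = 68,547,678,044.16 bits
100 Mbps = 100,000,000 bits/s
time = 68,547,678,044.16 / 100,000,000 = 685.477 s
685.477 s / 60 = 11.42 minutes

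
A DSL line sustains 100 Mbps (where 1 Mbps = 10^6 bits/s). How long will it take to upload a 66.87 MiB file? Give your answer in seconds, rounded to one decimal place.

66.87 MiB = 70,118,277.12 bytes = 560,946,216.96 bits
100 Mbps = 100,000,000 bits/s
time = 560,946,216.96 / 100,000,000 = 5.6 s

5.6 seconds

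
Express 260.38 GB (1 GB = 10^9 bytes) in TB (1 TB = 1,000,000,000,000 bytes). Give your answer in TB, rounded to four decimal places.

260.38 GB = 260.38 × 10^9 bytes = 260,380,000,000 bytes
1 TB = 1,000,000,000,000 bytes
260,380,000,000 / 1,000,000,000,000 = 0.2604 TB

0.2604 TB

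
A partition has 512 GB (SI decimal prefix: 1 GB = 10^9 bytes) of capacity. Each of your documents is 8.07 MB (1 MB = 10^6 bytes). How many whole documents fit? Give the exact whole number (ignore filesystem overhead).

63,444

Capacity: 512 GB = 512,000,000,000 bytes
Per item: 8.07 MB = 8,070,000 bytes
⌊512,000,000,000 / 8,070,000⌋ = 63,444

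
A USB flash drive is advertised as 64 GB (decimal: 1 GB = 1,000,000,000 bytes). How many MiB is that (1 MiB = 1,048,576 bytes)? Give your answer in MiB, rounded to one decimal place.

61,035.2 MiB

64 GB = 64 × 10^9 bytes = 64,000,000,000 bytes
1 MiB = 1,048,576 bytes
64,000,000,000 / 1,048,576 = 61,035.2 MiB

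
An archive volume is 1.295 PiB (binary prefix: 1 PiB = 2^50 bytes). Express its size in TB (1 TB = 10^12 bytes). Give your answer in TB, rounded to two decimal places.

1,458.04 TB

1.295 PiB = 1.295 × 2^50 bytes = 1,458,040,379,361,198.08 bytes
1 TB = 10^12 bytes = 1,000,000,000,000 bytes
1,458,040,379,361,198.08 / 1,000,000,000,000 = 1,458.04 TB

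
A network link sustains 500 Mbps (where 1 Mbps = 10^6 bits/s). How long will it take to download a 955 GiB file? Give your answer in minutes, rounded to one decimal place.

955 GiB = 1,025,423,441,920 bytes = 8,203,387,535,360 bits
500 Mbps = 500,000,000 bits/s
time = 8,203,387,535,360 / 500,000,000 = 16,406.78 s
16,406.78 s / 60 = 273.4 minutes

273.4 minutes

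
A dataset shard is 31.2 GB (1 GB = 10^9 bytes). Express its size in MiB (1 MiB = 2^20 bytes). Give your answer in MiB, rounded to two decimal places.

29,754.64 MiB

31.2 GB × 1,000,000,000 bytes/GB = 31,200,000,000 bytes
1 MiB = 1,048,576 bytes
31,200,000,000 / 1,048,576 = 29,754.64 MiB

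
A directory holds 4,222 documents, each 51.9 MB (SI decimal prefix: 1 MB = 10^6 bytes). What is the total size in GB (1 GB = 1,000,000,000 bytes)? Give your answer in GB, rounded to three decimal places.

219.122 GB

Total = 4,222 × 51.9 MB = 219121.8 MB
= 219121.8 × 1,000,000 bytes = 219,121,800,000 bytes
1 GB = 1,000,000,000 bytes
219,121,800,000 / 1,000,000,000 = 219.122 GB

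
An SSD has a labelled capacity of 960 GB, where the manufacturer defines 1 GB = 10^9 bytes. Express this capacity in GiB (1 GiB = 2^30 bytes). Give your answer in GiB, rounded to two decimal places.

960 GB × 1,000,000,000 bytes/GB = 960,000,000,000 bytes
1 GiB = 2^30 bytes = 1,073,741,824 bytes
960,000,000,000 / 1,073,741,824 = 894.07 GiB

894.07 GiB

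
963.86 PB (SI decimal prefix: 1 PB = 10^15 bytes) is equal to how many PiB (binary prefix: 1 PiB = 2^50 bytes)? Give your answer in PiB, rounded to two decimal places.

963.86 PB × 1,000,000,000,000,000 bytes/PB = 963,860,000,000,000,000 bytes
1 PiB = 2^50 bytes = 1,125,899,906,842,624 bytes
963,860,000,000,000,000 / 1,125,899,906,842,624 = 856.08 PiB

856.08 PiB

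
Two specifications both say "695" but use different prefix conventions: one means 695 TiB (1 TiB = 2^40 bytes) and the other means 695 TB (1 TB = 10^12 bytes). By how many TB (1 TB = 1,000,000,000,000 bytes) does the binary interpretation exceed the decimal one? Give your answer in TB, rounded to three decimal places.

69.161 TB

695 TiB = 695 × 1,099,511,627,776 = 764,160,581,304,320 bytes
695 TB = 695 × 1,000,000,000,000 = 695,000,000,000,000 bytes
difference = 69,160,581,304,320 bytes
69,160,581,304,320 / 1,000,000,000,000 = 69.161 TB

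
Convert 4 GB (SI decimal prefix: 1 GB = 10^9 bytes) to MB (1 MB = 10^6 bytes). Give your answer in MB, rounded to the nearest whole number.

4,000 MB

4 GB × 1,000,000,000 bytes/GB = 4,000,000,000 bytes
1 MB = 10^6 bytes = 1,000,000 bytes
4,000,000,000 / 1,000,000 = 4,000 MB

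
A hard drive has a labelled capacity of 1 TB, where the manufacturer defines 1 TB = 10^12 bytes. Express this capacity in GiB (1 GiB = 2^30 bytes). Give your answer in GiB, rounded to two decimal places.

931.32 GiB

1 TB = 1 × 10^12 bytes = 1,000,000,000,000 bytes
1 GiB = 2^30 bytes = 1,073,741,824 bytes
1,000,000,000,000 / 1,073,741,824 = 931.32 GiB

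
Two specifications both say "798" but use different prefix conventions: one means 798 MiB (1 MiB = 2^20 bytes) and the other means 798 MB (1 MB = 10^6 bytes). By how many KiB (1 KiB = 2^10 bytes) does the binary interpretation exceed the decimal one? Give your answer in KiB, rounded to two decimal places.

798 MiB = 798 × 1,048,576 = 836,763,648 bytes
798 MB = 798 × 1,000,000 = 798,000,000 bytes
difference = 38,763,648 bytes
38,763,648 / 1,024 = 37,855.13 KiB

37,855.13 KiB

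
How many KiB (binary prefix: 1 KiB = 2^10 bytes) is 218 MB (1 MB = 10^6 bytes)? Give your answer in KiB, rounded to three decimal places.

218 MB = 218 × 10^6 bytes = 218,000,000 bytes
1 KiB = 2^10 bytes = 1,024 bytes
218,000,000 / 1,024 = 212,890.625 KiB

212,890.625 KiB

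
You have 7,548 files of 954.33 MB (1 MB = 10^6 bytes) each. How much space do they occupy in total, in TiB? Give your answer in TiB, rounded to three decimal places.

6.551 TiB

Total = 7,548 × 954.33 MB = 7203282.84 MB
= 7203282.84 × 1,000,000 bytes = 7,203,282,840,000 bytes
1 TiB = 1,099,511,627,776 bytes
7,203,282,840,000 / 1,099,511,627,776 = 6.551 TiB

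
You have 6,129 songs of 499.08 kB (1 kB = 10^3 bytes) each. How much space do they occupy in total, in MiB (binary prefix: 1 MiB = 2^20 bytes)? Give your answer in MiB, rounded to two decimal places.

Total = 6,129 × 499.08 kB = 3058861.32 kB
= 3058861.32 × 1,000 bytes = 3,058,861,320 bytes
1 MiB = 1,048,576 bytes
3,058,861,320 / 1,048,576 = 2,917.16 MiB

2,917.16 MiB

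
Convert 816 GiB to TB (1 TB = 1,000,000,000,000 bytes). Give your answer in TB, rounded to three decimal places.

0.876 TB

816 GiB = 816 × 2^30 bytes = 876,173,328,384 bytes
1 TB = 1,000,000,000,000 bytes
876,173,328,384 / 1,000,000,000,000 = 0.876 TB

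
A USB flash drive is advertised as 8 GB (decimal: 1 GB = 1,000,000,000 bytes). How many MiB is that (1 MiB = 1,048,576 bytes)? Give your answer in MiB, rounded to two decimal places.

8 GB × 1,000,000,000 bytes/GB = 8,000,000,000 bytes
1 MiB = 1,048,576 bytes
8,000,000,000 / 1,048,576 = 7,629.39 MiB

7,629.39 MiB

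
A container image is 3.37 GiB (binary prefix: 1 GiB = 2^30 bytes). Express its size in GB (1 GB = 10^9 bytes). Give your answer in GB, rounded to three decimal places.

3.37 GiB = 3.37 × 2^30 bytes = 3,618,509,946.88 bytes
1 GB = 10^9 bytes = 1,000,000,000 bytes
3,618,509,946.88 / 1,000,000,000 = 3.619 GB

3.619 GB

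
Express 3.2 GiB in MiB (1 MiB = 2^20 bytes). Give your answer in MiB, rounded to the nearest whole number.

3,277 MiB

3.2 GiB = 3.2 × 2^30 bytes = 3,435,973,836.8 bytes
1 MiB = 2^20 bytes = 1,048,576 bytes
3,435,973,836.8 / 1,048,576 = 3,277 MiB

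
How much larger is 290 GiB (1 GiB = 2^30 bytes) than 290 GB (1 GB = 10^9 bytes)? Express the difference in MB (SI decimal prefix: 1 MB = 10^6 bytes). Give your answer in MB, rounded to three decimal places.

290 GiB = 290 × 1,073,741,824 = 311,385,128,960 bytes
290 GB = 290 × 1,000,000,000 = 290,000,000,000 bytes
difference = 21,385,128,960 bytes
21,385,128,960 / 1,000,000 = 21,385.129 MB

21,385.129 MB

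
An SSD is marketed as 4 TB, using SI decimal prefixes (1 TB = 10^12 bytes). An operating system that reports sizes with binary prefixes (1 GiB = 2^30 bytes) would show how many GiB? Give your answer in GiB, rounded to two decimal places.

3,725.29 GiB

4 TB × 1,000,000,000,000 bytes/TB = 4,000,000,000,000 bytes
1 GiB = 1,073,741,824 bytes
4,000,000,000,000 / 1,073,741,824 = 3,725.29 GiB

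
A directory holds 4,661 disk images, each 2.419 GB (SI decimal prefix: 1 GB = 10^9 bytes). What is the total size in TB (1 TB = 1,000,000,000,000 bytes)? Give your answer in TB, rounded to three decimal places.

11.275 TB

Total = 4,661 × 2.419 GB = 11274.959 GB
= 11274.959 × 1,000,000,000 bytes = 11,274,959,000,000 bytes
1 TB = 1,000,000,000,000 bytes
11,274,959,000,000 / 1,000,000,000,000 = 11.275 TB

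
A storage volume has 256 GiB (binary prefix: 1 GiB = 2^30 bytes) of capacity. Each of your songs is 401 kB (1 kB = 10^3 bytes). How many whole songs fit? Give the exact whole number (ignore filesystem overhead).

685,481

Capacity: 256 GiB = 274,877,906,944 bytes
Per item: 401 kB = 401,000 bytes
⌊274,877,906,944 / 401,000⌋ = 685,481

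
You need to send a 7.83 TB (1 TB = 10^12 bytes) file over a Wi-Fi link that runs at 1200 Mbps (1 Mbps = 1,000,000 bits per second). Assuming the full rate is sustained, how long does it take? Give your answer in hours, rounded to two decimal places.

14.50 hours

7.83 TB = 7,830,000,000,000 bytes = 62,640,000,000,000 bits
1200 Mbps = 1,200,000,000 bits/s
time = 62,640,000,000,000 / 1,200,000,000 = 52,200.0000 s
52,200.0000 s / 3600 = 14.50 hours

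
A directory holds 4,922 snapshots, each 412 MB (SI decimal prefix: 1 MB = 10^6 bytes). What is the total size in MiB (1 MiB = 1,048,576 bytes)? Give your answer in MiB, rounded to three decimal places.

Total = 4,922 × 412 MB = 2,027,864 MB
= 2,027,864 × 1,000,000 bytes = 2,027,864,000,000 bytes
1 MiB = 1,048,576 bytes
2,027,864,000,000 / 1,048,576 = 1,933,921.814 MiB

1,933,921.814 MiB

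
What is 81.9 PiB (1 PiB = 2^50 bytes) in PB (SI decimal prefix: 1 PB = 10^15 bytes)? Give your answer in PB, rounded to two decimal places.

81.9 PiB = 81.9 × 2^50 bytes = 92,211,202,370,410,905.6 bytes
1 PB = 10^15 bytes = 1,000,000,000,000,000 bytes
92,211,202,370,410,905.6 / 1,000,000,000,000,000 = 92.21 PB

92.21 PB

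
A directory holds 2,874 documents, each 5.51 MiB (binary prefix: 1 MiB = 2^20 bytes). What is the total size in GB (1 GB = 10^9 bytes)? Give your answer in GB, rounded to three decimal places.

Total = 2,874 × 5.51 MiB = 15835.74 MiB
= 15835.74 × 1,048,576 bytes = 16,604,976,906.24 bytes
1 GB = 1,000,000,000 bytes
16,604,976,906.24 / 1,000,000,000 = 16.605 GB

16.605 GB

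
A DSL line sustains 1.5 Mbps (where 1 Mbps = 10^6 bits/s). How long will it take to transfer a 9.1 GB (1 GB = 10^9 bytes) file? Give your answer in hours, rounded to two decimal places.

13.48 hours

9.1 GB = 9,100,000,000 bytes = 72,800,000,000 bits
1.5 Mbps = 1,500,000 bits/s
time = 72,800,000,000 / 1,500,000 = 48,533.3333 s
48,533.3333 s / 3600 = 13.48 hours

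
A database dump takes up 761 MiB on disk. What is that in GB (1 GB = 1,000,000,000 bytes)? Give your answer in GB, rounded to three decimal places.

761 MiB × 1,048,576 bytes/MiB = 797,966,336 bytes
1 GB = 10^9 bytes = 1,000,000,000 bytes
797,966,336 / 1,000,000,000 = 0.798 GB

0.798 GB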